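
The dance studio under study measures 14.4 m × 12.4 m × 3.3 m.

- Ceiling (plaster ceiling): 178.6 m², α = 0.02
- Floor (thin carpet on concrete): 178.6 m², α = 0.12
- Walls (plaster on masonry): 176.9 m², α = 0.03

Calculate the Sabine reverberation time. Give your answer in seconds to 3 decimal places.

3.130 sec

A = Σ Sᵢαᵢ = 178.6×0.02 + 178.6×0.12 + 176.9×0.03 = 30.311 sabins.
Volume V = 14.4 × 12.4 × 3.3 = 589.248 m³.
Sabine: RT60 = 0.161 × 589.248 / 30.311 = 3.130 s.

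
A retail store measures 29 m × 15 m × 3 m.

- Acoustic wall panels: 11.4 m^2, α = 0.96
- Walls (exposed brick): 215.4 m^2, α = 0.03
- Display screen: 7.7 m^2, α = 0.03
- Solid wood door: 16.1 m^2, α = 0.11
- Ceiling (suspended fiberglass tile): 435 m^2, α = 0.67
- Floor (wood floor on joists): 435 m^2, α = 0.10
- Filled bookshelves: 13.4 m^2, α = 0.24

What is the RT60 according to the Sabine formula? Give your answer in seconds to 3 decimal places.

Summing Sᵢαᵢ: 10.944 + 6.462 + 0.231 + 1.771 + 291.450 + 43.500 + 3.216 → A = 357.574 sabins.
V = 29·15·3 = 1305 m³.
RT60 = 0.161 · V / A = 0.161 × 1305 / 357.574 = 0.588 s.

0.588 s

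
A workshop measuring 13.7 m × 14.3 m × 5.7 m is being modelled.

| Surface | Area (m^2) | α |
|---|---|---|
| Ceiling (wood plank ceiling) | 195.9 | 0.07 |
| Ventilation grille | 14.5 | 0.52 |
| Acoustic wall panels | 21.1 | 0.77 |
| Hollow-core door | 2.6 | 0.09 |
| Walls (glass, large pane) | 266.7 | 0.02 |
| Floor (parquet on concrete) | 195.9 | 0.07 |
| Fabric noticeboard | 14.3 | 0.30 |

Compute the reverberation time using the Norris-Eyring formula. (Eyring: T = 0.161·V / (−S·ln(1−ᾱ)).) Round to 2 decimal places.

2.82 seconds

Total surface area S = 195.9 + 14.5 + 21.1 + 2.6 + 266.7 + 195.9 + 14.3 = 711.0 m^2.
Σ(Sᵢαᵢ) = 195.9×0.07 + 14.5×0.52 + 21.1×0.77 + 2.6×0.09 + 266.7×0.02 + 195.9×0.07 + 14.3×0.30 = 61.071.
ᾱ = 61.071 / 711.0 = 0.0859.
Eyring denominator: −S ln(1−ᾱ) = 63.859.
V = 13.7 × 14.3 × 5.7 = 1116.687 m³.
T = 0.161·V/[−S·ln(1−ᾱ)] = 0.161·1116.687/63.859 = 2.82 s.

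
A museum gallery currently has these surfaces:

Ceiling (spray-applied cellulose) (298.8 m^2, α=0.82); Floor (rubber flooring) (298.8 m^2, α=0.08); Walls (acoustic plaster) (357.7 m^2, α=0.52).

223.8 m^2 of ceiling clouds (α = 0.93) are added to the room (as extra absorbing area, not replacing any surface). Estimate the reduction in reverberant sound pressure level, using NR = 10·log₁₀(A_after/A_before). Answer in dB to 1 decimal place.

1.6 dB

A_before = Σ Sᵢαᵢ = 298.8×0.82 + 298.8×0.08 + 357.7×0.52 = 454.924 sabins.
Treatment contributes 223.8·0.93 = 208.134 sabins.
A_after = 454.924 + 208.134 = 663.058 sabins.
NR = 10·log₁₀(663.058/454.924) = 1.6 dB.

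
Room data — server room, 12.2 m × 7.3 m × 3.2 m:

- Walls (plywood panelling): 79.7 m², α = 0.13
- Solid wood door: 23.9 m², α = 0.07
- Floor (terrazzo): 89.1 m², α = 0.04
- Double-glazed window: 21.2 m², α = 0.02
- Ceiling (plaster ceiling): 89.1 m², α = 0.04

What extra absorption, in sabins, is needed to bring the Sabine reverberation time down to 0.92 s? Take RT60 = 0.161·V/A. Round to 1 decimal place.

Equivalent absorption area: A₁ = 79.7*0.13 + 23.9*0.07 + 89.1*0.04 + 21.2*0.02 + 89.1*0.04 = 19.586 m².
For T = 0.92 s, need A₂ = 0.161·V/T = 0.161·284.992/0.92 = 49.874 sabins.
Shortfall: 49.874 − 19.586 = 30.3 sabins.

30.3 sabins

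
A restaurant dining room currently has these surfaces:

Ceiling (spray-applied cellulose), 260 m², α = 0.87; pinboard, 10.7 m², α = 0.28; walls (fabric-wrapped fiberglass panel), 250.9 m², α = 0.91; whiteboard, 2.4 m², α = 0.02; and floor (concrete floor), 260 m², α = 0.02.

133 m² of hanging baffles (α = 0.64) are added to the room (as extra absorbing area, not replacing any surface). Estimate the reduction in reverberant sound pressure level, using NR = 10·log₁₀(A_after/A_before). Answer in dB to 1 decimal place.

0.7 dB

A_before = Σ Sᵢαᵢ = 260×0.87 + 10.7×0.28 + 250.9×0.91 + 2.4×0.02 + 260×0.02 = 462.763 sabins.
Treatment contributes 133·0.64 = 85.120 sabins.
New total A_after = 547.883 sabins.
NR = 10·log₁₀(547.883/462.763) = 0.7 dB.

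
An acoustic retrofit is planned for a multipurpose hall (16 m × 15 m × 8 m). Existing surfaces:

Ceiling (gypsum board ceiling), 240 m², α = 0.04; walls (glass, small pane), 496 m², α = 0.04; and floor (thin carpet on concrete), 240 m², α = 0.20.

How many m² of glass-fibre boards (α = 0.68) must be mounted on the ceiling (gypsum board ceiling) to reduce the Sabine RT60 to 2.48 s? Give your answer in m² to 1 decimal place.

73.8

Total absorption A₁ = 240·0.04 + 496·0.04 + 240·0.20
  = 9.600 + 19.840 + 48.000 = 77.440 m² sabins.
V = 1920 m³. Target absorption A₂ = 0.161 × 1920 / 2.48 = 124.645 sabins.
ΔA needed = 124.645 − 77.440 = 47.205 sabins.
Each m² of panel replacing the ceiling (gypsum board ceiling) adds (0.68 − 0.04) = 0.64 sabins.
Area = ΔA/Δα = 47.205/0.64 = 73.8 m².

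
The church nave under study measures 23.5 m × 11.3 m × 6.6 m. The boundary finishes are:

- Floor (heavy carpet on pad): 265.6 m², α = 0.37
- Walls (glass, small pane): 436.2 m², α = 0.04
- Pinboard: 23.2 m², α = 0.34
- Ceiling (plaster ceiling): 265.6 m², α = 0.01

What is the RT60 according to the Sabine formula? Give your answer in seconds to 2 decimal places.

2.23 s

Total absorption A = 265.6·0.37 + 436.2·0.04 + 23.2·0.34 + 265.6·0.01
  = 98.272 + 17.448 + 7.888 + 2.656 = 126.264 m² sabins.
Volume V = 23.5 × 11.3 × 6.6 = 1752.63 m³.
RT60 = 0.161 · V / A = 0.161 × 1752.63 / 126.264 = 2.23 s.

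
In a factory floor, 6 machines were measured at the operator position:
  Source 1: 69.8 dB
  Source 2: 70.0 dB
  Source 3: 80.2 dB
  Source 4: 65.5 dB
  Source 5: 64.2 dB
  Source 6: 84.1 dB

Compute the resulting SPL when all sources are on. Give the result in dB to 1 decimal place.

85.9 dB

Σ 10^(Lᵢ/10) = 3.875e+08.
Combined level = 10 log₁₀(3.875e+08) = 85.9 dB.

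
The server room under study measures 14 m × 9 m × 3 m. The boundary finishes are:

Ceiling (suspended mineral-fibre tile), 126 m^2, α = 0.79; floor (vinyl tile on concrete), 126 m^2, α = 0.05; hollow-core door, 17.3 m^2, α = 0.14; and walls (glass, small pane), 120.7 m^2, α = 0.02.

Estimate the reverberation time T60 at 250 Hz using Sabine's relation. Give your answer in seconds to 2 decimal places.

Total absorption A = 126*0.79 + 126*0.05 + 17.3*0.14 + 120.7*0.02
  = 99.540 + 6.300 + 2.422 + 2.414 = 110.676 m^2 sabins.
V = 14·9·3 = 378 m³.
Sabine: RT60 = 0.161 × 378 / 110.676 = 0.55 s.

0.55 s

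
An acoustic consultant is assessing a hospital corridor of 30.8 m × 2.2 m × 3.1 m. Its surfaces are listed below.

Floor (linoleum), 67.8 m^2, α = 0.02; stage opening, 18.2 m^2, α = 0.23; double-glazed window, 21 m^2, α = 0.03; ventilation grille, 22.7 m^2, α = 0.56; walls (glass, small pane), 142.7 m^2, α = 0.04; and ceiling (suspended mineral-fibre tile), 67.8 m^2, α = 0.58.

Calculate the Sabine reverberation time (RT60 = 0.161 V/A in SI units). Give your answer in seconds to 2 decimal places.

0.53 sec

Summing Sᵢαᵢ: 1.356 + 4.186 + 0.630 + 12.712 + 5.708 + 39.324 → A = 63.916 sabins.
Volume V = 30.8 × 2.2 × 3.1 = 210.056 m³.
Sabine: RT60 = 0.161 × 210.056 / 63.916 = 0.53 s.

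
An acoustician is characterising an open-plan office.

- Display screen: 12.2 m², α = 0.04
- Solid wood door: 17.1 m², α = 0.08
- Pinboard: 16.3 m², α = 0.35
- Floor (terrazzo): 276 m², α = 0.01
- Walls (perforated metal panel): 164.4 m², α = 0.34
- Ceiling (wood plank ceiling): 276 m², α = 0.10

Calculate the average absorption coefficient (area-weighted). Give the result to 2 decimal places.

0.12

S = Σ Sᵢ = 12.2 + 17.1 + 16.3 + 276 + 164.4 + 276 = 762.0 m².
Σ(Sᵢαᵢ) = 12.2×0.04 + 17.1×0.08 + 16.3×0.35 + 276×0.01 + 164.4×0.34 + 276×0.10 = 93.817.
ᾱ = 93.817 / 762.0 = 0.12.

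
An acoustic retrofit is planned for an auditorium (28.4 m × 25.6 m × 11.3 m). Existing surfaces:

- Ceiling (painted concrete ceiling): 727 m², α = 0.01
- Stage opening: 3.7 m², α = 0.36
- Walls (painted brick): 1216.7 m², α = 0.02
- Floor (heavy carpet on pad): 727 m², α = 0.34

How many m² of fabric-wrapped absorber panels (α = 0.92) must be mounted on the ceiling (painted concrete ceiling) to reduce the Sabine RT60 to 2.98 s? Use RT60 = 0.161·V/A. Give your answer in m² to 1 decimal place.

179.9

A₁ = Σ Sᵢαᵢ = 727*0.01 + 3.7*0.36 + 1216.7*0.02 + 727*0.34 = 280.116 sabins.
Required A₂ = 0.161·8215.552/2.98 = 443.860 sabins.
Absorption to add: 443.860 − 280.116 = 163.744 sabins.
Net gain per m²: Δα = 0.92 − 0.01 = 0.91.
Panel area = 163.744 / 0.91 = 179.9 m².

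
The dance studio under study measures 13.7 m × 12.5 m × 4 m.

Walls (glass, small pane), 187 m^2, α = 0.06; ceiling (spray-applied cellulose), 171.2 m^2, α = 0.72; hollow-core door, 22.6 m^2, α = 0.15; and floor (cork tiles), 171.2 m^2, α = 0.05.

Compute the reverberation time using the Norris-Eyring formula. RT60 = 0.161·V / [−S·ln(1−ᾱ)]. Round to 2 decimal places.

0.65 s

Total surface area S = 187 + 171.2 + 22.6 + 171.2 = 552.0 m^2.
Absorption A = 187·0.06 + 171.2·0.72 + 22.6·0.15 + 171.2·0.05 = 146.434 sabins.
ᾱ = 146.434 / 552.0 = 0.2653.
−S·ln(1−ᾱ) = −552.0 × ln(1 − 0.2653) = 170.178.
V = 13.7 × 12.5 × 4 = 685 m³.
T = 0.161·V/[−S·ln(1−ᾱ)] = 0.161·685/170.178 = 0.65 s.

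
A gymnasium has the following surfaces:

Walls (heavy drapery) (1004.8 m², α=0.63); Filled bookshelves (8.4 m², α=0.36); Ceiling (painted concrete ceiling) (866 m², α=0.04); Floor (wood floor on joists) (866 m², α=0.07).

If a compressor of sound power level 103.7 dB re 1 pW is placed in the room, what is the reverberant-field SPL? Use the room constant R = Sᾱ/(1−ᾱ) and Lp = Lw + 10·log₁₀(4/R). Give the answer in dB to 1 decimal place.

79.7 dB

A = 731.308 sabins; S = 2745.2 m².
ᾱ = 0.2664, so room constant R = A/(1−ᾱ) = 996.876 m².
Lp = 103.7 + 10·log₁₀(4/996.876) = 103.7 + (-23.97) = 79.7 dB.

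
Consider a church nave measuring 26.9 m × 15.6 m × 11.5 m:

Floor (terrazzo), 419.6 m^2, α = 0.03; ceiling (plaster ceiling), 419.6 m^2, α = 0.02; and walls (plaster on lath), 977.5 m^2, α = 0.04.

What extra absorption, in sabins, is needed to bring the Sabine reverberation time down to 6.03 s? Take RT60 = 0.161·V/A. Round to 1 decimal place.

Total absorption A₁ = 419.6*0.03 + 419.6*0.02 + 977.5*0.04
  = 12.588 + 8.392 + 39.100 = 60.080 m^2 sabins.
Target A₂ = 0.161·4825.86/6.03 = 128.850 sabins (V = 4825.86 m³).
Additional absorption ΔA = 128.850 − 60.080 = 68.8 sabins.

68.8 sabins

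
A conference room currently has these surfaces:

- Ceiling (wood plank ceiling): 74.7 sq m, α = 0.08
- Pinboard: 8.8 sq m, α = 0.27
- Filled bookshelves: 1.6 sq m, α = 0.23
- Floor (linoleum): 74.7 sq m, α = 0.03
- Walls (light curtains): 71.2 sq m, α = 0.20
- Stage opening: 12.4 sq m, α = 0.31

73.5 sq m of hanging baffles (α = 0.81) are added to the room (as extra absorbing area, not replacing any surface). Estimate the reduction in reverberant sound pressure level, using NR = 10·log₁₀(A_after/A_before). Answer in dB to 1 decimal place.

4.8 dB

A_before = Σ Sᵢαᵢ = 74.7×0.08 + 8.8×0.27 + 1.6×0.23 + 74.7×0.03 + 71.2×0.20 + 12.4×0.31 = 29.045 sabins.
Treatment contributes 73.5·0.81 = 59.535 sabins.
A_after = 29.045 + 59.535 = 88.580 sabins.
Reduction = 10 log₁₀(A_after/A_before) = 10 log₁₀(3.0498) = 4.8 dB.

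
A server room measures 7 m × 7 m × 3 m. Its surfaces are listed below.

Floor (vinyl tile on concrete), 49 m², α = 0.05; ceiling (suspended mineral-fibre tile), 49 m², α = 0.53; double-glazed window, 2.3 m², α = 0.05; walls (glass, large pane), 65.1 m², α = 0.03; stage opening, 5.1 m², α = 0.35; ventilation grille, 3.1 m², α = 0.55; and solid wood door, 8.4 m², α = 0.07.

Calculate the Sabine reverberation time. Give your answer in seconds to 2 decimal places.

A = Σ Sᵢαᵢ = 49×0.05 + 49×0.53 + 2.3×0.05 + 65.1×0.03 + 5.1×0.35 + 3.1×0.55 + 8.4×0.07 = 34.566 sabins.
Room volume: 147 m³.
RT60 = 0.161 · V / A = 0.161 × 147 / 34.566 = 0.68 s.

0.68 s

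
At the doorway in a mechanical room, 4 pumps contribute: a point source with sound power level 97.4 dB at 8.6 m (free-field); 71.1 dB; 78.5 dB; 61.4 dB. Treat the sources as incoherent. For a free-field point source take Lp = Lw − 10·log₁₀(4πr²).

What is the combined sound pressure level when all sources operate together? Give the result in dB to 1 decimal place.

Source at 8.6 m: Lp = 97.4 − 10·log₁₀(4π·8.6²) = 97.4 − 10·log₁₀(929.409) = 67.7 dB.
Sum in the linear (power) domain: Σ 10^(Lᵢ/10) = 10^(67.7/10) + 10^(71.1/10) + 10^(78.5/10) + 10^(61.4/10) = 9.095e+07.
L_total = 10·log₁₀(9.095e+07) = 79.6 dB.

79.6 dB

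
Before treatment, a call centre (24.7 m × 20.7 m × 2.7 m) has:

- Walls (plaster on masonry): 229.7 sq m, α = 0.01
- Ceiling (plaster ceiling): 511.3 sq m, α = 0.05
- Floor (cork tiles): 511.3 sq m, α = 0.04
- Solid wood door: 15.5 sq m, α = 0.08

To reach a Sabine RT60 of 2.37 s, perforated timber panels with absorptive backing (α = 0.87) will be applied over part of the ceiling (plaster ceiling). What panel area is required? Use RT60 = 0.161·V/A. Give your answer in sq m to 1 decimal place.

53.9

A₁ = Σ Sᵢαᵢ = 229.7*0.01 + 511.3*0.05 + 511.3*0.04 + 15.5*0.08 = 49.554 sabins.
V = 1380.483 m³. Target absorption A₂ = 0.161 × 1380.483 / 2.37 = 93.780 sabins.
Absorption to add: 93.780 − 49.554 = 44.226 sabins.
Net gain per sq m: Δα = 0.87 − 0.05 = 0.82.
Panel area = 44.226 / 0.82 = 53.9 sq m.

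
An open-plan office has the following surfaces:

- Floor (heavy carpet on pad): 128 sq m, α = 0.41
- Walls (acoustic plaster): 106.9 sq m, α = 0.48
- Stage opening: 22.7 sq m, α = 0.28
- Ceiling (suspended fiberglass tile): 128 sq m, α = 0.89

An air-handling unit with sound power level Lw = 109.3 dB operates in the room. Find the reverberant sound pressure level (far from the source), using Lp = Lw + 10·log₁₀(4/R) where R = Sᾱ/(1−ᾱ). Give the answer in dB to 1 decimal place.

88.0 dB

A = 224.068 sabins; S = 385.6 sq m.
ᾱ = 0.5811, so room constant R = A/(1−ᾱ) = 534.896 sq m.
Lp = Lw + 10 log₁₀(4/R) = 109.3 -21.26 = 88.0 dB.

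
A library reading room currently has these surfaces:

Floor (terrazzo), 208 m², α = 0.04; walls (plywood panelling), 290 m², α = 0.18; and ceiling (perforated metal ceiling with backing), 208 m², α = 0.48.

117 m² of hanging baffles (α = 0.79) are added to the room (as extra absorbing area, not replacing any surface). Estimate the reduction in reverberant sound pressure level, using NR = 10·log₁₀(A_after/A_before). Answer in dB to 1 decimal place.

Total absorption A_before = 208*0.04 + 290*0.18 + 208*0.48
  = 8.320 + 52.200 + 99.840 = 160.360 m² sabins.
Treatment contributes 117·0.79 = 92.430 sabins.
A_after = 160.360 + 92.430 = 252.790 sabins.
Reduction = 10 log₁₀(A_after/A_before) = 10 log₁₀(1.5764) = 2.0 dB.

2.0 dB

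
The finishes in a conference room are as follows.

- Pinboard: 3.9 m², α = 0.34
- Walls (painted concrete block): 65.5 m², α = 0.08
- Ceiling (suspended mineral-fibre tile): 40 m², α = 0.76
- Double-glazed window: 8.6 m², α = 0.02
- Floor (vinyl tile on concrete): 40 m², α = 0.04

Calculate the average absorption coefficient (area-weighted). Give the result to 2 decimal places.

Total surface area S = 158.0 m².
Weighted sum Σ Sα = 38.738.
ᾱ = A/S = 0.25.

0.25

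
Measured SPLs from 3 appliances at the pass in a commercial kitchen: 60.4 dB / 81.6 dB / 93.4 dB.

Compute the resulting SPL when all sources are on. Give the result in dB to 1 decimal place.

93.7 dB

Converting to relative power and adding: 10^(60.4/10) + 10^(81.6/10) + 10^(93.4/10) = 2.333e+09.
Back to dB: 10·log₁₀ Σ = 93.7 dB.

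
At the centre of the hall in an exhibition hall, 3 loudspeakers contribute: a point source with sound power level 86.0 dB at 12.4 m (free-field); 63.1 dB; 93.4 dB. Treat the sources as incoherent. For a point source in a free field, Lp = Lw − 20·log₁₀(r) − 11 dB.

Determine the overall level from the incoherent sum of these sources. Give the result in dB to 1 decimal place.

Source at 12.4 m: Lp = 86.0 − 20·log₁₀(12.4) − 11 = 53.1 dB.
Converting to relative power and adding: 10^(53.1/10) + 10^(63.1/10) + 10^(93.4/10) = 2.19e+09.
Back to dB: 10·log₁₀ Σ = 93.4 dB.

93.4 dB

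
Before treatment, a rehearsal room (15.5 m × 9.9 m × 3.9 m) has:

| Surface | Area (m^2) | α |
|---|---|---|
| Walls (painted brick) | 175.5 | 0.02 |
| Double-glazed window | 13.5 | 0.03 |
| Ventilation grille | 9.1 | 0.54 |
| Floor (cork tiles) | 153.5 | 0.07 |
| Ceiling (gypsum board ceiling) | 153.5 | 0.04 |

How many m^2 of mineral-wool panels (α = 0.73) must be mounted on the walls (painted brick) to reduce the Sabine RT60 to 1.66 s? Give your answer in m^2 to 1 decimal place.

45.5

Equivalent absorption area: A₁ = 175.5·0.02 + 13.5·0.03 + 9.1·0.54 + 153.5·0.07 + 153.5·0.04 = 25.714 m^2.
Required A₂ = 0.161·598.455/1.66 = 58.043 sabins.
ΔA needed = 58.043 − 25.714 = 32.329 sabins.
Net gain per m^2: Δα = 0.73 − 0.02 = 0.71.
Panel area = 32.329 / 0.71 = 45.5 m^2.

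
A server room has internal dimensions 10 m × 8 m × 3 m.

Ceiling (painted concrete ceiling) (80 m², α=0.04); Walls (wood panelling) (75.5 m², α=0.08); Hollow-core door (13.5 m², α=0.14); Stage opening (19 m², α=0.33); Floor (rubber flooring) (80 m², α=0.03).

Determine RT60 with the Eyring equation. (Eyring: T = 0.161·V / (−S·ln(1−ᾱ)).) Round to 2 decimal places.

1.88 sec

Total surface area S = 80 + 75.5 + 13.5 + 19 + 80 = 268.0 m².
Absorption A = 80×0.04 + 75.5×0.08 + 13.5×0.14 + 19×0.33 + 80×0.03 = 19.800 sabins.
ᾱ = 19.800 / 268.0 = 0.0739.
Eyring denominator: −S ln(1−ᾱ) = 20.575.
V = 10 × 8 × 3 = 240 m³.
RT60 = 0.161 × 240 / 20.575 = 1.88 s.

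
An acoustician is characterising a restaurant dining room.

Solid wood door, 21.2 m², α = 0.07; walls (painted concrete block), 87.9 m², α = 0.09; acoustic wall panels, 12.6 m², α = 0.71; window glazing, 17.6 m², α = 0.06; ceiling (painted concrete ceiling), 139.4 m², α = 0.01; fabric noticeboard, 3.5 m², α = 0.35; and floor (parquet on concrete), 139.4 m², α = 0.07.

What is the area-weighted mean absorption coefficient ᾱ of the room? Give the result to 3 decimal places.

0.075

S = Σ Sᵢ = 21.2 + 87.9 + 12.6 + 17.6 + 139.4 + 3.5 + 139.4 = 421.6 m².
Σ(Sᵢαᵢ) = 21.2*0.07 + 87.9*0.09 + 12.6*0.71 + 17.6*0.06 + 139.4*0.01 + 3.5*0.35 + 139.4*0.07 = 31.774.
ᾱ = 31.774 / 421.6 = 0.075.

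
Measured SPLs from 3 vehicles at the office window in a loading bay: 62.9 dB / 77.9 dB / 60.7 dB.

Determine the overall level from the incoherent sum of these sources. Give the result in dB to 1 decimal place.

Converting to relative power and adding: 10^(62.9/10) + 10^(77.9/10) + 10^(60.7/10) = 6.478e+07.
L_total = 10·log₁₀(6.478e+07) = 78.1 dB.

78.1 dB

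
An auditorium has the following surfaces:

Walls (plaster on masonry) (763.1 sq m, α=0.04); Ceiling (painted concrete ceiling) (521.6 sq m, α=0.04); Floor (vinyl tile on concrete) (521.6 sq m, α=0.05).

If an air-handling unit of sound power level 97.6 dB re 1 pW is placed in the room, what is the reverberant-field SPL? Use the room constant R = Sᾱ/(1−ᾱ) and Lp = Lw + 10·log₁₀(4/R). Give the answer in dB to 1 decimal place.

Σ(Sᵢαᵢ) = 763.1×0.04 + 521.6×0.04 + 521.6×0.05 = 77.468; total area S = 1806.3 sq m.
ᾱ = 77.468/1806.3 = 0.0429; R = Sᾱ/(1−ᾱ) = 77.468/(1−0.0429) = 80.940 sq m.
Lp = 97.6 + 10·log₁₀(4/80.940) = 97.6 + (-13.06) = 84.5 dB.

84.5 dB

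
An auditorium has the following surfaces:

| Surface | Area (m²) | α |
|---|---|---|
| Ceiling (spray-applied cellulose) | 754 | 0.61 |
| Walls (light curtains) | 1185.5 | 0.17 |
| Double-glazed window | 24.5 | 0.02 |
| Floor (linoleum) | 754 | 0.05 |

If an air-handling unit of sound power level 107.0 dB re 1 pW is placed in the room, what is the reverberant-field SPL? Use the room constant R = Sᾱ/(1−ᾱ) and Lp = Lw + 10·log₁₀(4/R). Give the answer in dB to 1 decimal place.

83.3 dB

Σ(Sᵢαᵢ) = 754·0.61 + 1185.5·0.17 + 24.5·0.02 + 754·0.05 = 699.665; total area S = 2718.0 m².
ᾱ = 699.665/2718.0 = 0.2574; R = Sᾱ/(1−ᾱ) = 699.665/(1−0.2574) = 942.183 m².
Lp = Lw + 10 log₁₀(4/R) = 107.0 -23.72 = 83.3 dB.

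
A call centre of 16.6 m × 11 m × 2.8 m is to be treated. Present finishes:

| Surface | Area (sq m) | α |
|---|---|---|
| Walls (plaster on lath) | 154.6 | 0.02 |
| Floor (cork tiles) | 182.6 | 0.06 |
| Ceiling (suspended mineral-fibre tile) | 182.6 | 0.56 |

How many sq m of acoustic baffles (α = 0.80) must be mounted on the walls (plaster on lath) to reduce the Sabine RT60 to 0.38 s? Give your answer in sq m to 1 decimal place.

Equivalent absorption area: A₁ = 154.6·0.02 + 182.6·0.06 + 182.6·0.56 = 116.304 sq m.
Required A₂ = 0.161·511.28/0.38 = 216.621 sabins.
Absorption to add: 216.621 − 116.304 = 100.317 sabins.
Each sq m of panel replacing the walls (plaster on lath) adds (0.80 − 0.02) = 0.78 sabins.
Area = ΔA/Δα = 100.317/0.78 = 128.6 sq m.

128.6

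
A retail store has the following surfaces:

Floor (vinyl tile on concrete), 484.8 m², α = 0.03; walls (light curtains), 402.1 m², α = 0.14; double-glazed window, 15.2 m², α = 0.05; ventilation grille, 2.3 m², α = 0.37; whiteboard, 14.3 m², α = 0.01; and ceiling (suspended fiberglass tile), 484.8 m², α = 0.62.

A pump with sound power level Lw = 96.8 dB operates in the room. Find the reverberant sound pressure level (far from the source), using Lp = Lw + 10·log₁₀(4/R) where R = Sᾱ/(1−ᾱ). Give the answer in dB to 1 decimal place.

75.8 dB

Σ(Sᵢαᵢ) = 484.8×0.03 + 402.1×0.14 + 15.2×0.05 + 2.3×0.37 + 14.3×0.01 + 484.8×0.62 = 373.168; total area S = 1403.5 m².
ᾱ = 0.2659, so room constant R = A/(1−ᾱ) = 508.334 m².
Lp = 96.8 + 10·log₁₀(4/508.334) = 96.8 + (-21.04) = 75.8 dB.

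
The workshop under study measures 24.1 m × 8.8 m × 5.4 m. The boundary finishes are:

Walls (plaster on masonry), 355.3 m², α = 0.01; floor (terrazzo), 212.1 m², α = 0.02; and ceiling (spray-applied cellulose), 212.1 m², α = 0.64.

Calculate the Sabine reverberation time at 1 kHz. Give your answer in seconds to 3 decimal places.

1.285 sec

Summing Sᵢαᵢ: 3.553 + 4.242 + 135.744 → A = 143.539 sabins.
Room volume: 1145.232 m³.
RT60 = 0.161 · V / A = 0.161 × 1145.232 / 143.539 = 1.285 s.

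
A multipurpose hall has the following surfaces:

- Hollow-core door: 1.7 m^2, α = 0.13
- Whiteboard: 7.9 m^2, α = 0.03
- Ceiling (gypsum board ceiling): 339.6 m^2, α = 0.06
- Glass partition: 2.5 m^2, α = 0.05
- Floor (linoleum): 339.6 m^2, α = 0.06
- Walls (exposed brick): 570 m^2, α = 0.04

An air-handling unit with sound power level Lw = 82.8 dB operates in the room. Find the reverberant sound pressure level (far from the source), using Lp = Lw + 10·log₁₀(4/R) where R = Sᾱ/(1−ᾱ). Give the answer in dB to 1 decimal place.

Σ(Sᵢαᵢ) = 1.7×0.13 + 7.9×0.03 + 339.6×0.06 + 2.5×0.05 + 339.6×0.06 + 570×0.04 = 64.135; total area S = 1261.3 m^2.
ᾱ = 64.135/1261.3 = 0.0508; R = Sᾱ/(1−ᾱ) = 64.135/(1−0.0508) = 67.567 m^2.
Lp = Lw + 10 log₁₀(4/R) = 82.8 -12.28 = 70.5 dB.

70.5 dB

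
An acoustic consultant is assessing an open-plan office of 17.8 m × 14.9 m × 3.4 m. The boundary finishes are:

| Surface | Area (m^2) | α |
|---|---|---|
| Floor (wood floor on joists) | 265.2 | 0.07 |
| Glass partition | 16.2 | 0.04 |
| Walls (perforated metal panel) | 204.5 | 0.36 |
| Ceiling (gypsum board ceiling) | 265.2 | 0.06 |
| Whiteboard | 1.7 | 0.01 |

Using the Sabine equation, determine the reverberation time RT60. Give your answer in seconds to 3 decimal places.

Summing Sᵢαᵢ: 18.564 + 0.648 + 73.620 + 15.912 + 0.017 → A = 108.761 sabins.
Volume V = 17.8 × 14.9 × 3.4 = 901.748 m³.
Sabine: RT60 = 0.161 × 901.748 / 108.761 = 1.335 s.

1.335 s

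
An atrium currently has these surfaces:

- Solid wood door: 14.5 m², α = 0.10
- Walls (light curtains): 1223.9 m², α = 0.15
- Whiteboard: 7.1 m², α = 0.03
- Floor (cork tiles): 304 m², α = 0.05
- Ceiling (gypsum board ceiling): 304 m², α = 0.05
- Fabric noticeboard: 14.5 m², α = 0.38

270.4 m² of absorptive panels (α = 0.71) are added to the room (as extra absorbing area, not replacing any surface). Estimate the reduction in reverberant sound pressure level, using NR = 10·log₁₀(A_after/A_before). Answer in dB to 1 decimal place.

Total absorption A_before = 14.5*0.10 + 1223.9*0.15 + 7.1*0.03 + 304*0.05 + 304*0.05 + 14.5*0.38
  = 1.450 + 183.585 + 0.213 + 15.200 + 15.200 + 5.510 = 221.158 m² sabins.
Added absorption = 270.4 × 0.71 = 191.984 sabins.
A_after = 221.158 + 191.984 = 413.142 sabins.
Reduction = 10 log₁₀(A_after/A_before) = 10 log₁₀(1.8681) = 2.7 dB.

2.7 dB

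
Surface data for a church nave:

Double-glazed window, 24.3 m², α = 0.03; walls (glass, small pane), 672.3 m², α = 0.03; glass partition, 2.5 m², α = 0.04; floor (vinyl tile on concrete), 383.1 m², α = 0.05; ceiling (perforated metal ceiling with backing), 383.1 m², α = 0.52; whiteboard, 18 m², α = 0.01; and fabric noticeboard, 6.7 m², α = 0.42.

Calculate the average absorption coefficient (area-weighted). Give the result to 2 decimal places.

0.16

Total surface area S = 1490.0 m².
A = 24.3*0.03 + 672.3*0.03 + 2.5*0.04 + 383.1*0.05 + 383.1*0.52 + 18*0.01 + 6.7*0.42 = 242.359 sabins.
ᾱ = A/S = 0.16.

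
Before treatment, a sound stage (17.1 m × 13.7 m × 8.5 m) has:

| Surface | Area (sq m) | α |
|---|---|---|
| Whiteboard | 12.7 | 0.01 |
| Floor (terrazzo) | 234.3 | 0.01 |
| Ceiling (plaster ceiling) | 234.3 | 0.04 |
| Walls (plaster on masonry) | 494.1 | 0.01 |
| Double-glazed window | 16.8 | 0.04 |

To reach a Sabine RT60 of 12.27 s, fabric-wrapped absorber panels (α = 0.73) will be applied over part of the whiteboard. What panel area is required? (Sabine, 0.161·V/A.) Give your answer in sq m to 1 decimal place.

12.0

A₁ = Σ Sᵢαᵢ = 12.7×0.01 + 234.3×0.01 + 234.3×0.04 + 494.1×0.01 + 16.8×0.04 = 17.455 sabins.
V = 1991.295 m³. Target absorption A₂ = 0.161 × 1991.295 / 12.27 = 26.129 sabins.
ΔA needed = 26.129 − 17.455 = 8.674 sabins.
Each sq m of panel replacing the whiteboard adds (0.73 − 0.01) = 0.72 sabins.
Panel area = 8.674 / 0.72 = 12.0 sq m.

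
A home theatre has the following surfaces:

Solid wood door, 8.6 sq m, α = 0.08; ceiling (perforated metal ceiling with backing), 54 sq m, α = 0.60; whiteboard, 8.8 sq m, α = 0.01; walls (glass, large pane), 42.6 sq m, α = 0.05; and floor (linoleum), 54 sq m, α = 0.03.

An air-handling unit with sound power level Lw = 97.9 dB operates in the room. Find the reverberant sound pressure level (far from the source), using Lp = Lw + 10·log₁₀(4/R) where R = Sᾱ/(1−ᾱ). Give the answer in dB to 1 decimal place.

A = 36.926 sabins; S = 168.0 sq m.
ᾱ = 0.2198, so room constant R = A/(1−ᾱ) = 47.329 sq m.
Lp = 97.9 + 10·log₁₀(4/47.329) = 97.9 + (-10.73) = 87.2 dB.

87.2 dB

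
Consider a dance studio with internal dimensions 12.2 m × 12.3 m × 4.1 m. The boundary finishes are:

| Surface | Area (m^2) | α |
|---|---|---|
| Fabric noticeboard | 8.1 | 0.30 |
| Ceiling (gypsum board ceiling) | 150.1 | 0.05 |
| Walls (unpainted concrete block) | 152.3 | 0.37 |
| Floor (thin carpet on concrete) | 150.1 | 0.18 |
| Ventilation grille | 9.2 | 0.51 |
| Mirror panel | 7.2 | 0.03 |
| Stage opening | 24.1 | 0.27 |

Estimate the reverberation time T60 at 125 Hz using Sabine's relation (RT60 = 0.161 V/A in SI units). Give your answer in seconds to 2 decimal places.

Equivalent absorption area: A = 8.1·0.30 + 150.1·0.05 + 152.3·0.37 + 150.1·0.18 + 9.2·0.51 + 7.2·0.03 + 24.1·0.27 = 104.719 m^2.
Volume V = 12.2 × 12.3 × 4.1 = 615.246 m³.
RT60 = 0.161 · V / A = 0.161 × 615.246 / 104.719 = 0.95 s.

0.95 sec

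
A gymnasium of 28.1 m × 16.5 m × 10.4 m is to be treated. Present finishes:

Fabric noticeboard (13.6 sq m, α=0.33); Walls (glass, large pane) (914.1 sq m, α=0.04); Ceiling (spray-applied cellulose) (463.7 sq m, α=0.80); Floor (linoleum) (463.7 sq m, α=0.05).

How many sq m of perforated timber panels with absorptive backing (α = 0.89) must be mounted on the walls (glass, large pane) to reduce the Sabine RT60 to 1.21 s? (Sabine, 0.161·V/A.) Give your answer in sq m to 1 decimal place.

Total absorption A₁ = 13.6·0.33 + 914.1·0.04 + 463.7·0.80 + 463.7·0.05
  = 4.488 + 36.564 + 370.960 + 23.185 = 435.197 sq m sabins.
Required A₂ = 0.161·4821.96/1.21 = 641.600 sabins.
Absorption to add: 641.600 − 435.197 = 206.403 sabins.
Net gain per sq m: Δα = 0.89 − 0.04 = 0.85.
Panel area = 206.403 / 0.85 = 242.8 sq m.

242.8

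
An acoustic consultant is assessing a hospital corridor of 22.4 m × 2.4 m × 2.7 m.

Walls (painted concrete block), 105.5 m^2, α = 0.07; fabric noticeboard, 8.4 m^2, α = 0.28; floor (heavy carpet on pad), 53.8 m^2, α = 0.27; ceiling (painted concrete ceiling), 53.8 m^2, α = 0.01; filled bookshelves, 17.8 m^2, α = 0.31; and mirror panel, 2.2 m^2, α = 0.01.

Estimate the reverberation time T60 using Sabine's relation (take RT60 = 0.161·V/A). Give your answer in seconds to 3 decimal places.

0.770 s

A = Σ Sᵢαᵢ = 105.5·0.07 + 8.4·0.28 + 53.8·0.27 + 53.8·0.01 + 17.8·0.31 + 2.2·0.01 = 30.341 sabins.
Volume V = 22.4 × 2.4 × 2.7 = 145.152 m³.
RT60 = 0.161 · V / A = 0.161 × 145.152 / 30.341 = 0.770 s.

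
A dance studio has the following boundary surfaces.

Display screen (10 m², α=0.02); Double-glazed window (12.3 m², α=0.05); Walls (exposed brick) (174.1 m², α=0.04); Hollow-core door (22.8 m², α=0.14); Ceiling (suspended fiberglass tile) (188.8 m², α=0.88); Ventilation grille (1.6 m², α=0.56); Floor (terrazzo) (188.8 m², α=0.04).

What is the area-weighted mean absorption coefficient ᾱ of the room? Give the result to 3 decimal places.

S = Σ Sᵢ = 10 + 12.3 + 174.1 + 22.8 + 188.8 + 1.6 + 188.8 = 598.4 m².
Σ(Sᵢαᵢ) = 10×0.02 + 12.3×0.05 + 174.1×0.04 + 22.8×0.14 + 188.8×0.88 + 1.6×0.56 + 188.8×0.04 = 185.563.
ᾱ = A/S = 0.310.

0.310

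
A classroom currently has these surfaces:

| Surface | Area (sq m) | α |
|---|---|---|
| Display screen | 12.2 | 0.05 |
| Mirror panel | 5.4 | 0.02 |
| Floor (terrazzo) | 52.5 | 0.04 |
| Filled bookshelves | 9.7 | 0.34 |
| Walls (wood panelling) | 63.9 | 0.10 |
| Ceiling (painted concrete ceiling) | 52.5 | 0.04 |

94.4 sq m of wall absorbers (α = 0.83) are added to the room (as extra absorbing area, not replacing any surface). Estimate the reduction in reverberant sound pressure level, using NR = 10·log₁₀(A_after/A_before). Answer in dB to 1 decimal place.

8.0 dB

Summing Sᵢαᵢ: 0.610 + 0.108 + 2.100 + 3.298 + 6.390 + 2.100 → A_before = 14.606 sabins.
Added absorption = 94.4 × 0.83 = 78.352 sabins.
New total A_after = 92.958 sabins.
NR = 10·log₁₀(92.958/14.606) = 8.0 dB.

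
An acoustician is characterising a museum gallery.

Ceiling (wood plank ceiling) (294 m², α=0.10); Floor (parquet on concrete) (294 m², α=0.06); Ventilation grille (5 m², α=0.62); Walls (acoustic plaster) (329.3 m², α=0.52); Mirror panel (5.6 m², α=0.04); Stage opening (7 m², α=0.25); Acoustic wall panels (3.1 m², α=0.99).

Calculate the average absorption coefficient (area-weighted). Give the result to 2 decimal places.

0.24

S = Σ Sᵢ = 294 + 294 + 5 + 329.3 + 5.6 + 7 + 3.1 = 938.0 m².
Σ(Sᵢαᵢ) = 294×0.10 + 294×0.06 + 5×0.62 + 329.3×0.52 + 5.6×0.04 + 7×0.25 + 3.1×0.99 = 226.419.
ᾱ = A/S = 0.24.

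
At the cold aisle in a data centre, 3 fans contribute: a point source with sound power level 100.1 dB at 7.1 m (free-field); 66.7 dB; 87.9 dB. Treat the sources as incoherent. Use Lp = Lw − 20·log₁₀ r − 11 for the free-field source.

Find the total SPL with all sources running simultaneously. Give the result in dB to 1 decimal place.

Source at 7.1 m: Lp = 100.1 − 20·log₁₀(7.1) − 11 = 72.1 dB.
Converting to relative power and adding: 10^(72.1/10) + 10^(66.7/10) + 10^(87.9/10) = 6.375e+08.
Combined level = 10 log₁₀(6.375e+08) = 88.0 dB.

88.0 dB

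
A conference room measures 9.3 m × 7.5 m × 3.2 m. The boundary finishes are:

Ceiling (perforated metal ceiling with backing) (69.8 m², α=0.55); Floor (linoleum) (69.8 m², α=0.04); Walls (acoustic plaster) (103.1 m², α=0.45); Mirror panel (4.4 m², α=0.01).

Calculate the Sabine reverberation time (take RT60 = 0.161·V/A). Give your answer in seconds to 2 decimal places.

0.41 s

A = Σ Sᵢαᵢ = 69.8×0.55 + 69.8×0.04 + 103.1×0.45 + 4.4×0.01 = 87.621 sabins.
V = 9.3·7.5·3.2 = 223.2 m³.
RT60 = 0.161 · V / A = 0.161 × 223.2 / 87.621 = 0.41 s.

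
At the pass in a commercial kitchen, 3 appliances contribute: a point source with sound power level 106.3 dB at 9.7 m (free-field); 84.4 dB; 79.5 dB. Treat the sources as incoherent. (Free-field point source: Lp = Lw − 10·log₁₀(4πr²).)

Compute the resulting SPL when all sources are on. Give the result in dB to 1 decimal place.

Source at 9.7 m: Lp = 106.3 − 10·log₁₀(4π·9.7²) = 106.3 − 10·log₁₀(1182.370) = 75.6 dB.
Σ 10^(Lᵢ/10) = 4.009e+08.
Back to dB: 10·log₁₀ Σ = 86.0 dB.

86.0 dB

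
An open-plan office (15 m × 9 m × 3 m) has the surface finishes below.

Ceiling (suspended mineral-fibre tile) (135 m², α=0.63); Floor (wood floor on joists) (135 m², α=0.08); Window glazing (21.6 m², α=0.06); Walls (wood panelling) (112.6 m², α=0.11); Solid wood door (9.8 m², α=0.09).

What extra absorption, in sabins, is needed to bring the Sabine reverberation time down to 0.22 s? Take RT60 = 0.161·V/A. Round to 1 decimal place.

Equivalent absorption area: A₁ = 135*0.63 + 135*0.08 + 21.6*0.06 + 112.6*0.11 + 9.8*0.09 = 110.414 m².
For T = 0.22 s, need A₂ = 0.161·V/T = 0.161·405/0.22 = 296.386 sabins.
ΔA = A₂ − A₁ = 296.386 − 110.414 = 186.0 sabins.

186.0 sabins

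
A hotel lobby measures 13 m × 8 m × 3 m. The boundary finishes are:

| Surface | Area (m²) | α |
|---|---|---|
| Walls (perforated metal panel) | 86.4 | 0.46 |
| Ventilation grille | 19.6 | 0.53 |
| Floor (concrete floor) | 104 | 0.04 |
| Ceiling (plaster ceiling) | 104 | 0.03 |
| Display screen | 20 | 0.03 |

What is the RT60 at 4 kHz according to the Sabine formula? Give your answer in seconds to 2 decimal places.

0.87 sec

Summing Sᵢαᵢ: 39.744 + 10.388 + 4.160 + 3.120 + 0.600 → A = 58.012 sabins.
Room volume: 312 m³.
RT60 = 0.161 · V / A = 0.161 × 312 / 58.012 = 0.87 s.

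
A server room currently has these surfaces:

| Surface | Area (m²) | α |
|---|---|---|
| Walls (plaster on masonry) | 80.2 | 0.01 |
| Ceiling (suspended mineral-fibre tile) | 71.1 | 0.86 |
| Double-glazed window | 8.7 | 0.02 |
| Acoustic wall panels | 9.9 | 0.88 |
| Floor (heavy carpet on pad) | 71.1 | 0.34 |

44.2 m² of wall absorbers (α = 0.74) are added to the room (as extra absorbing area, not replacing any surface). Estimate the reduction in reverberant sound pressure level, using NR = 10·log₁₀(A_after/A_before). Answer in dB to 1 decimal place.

1.3 dB

Total absorption A_before = 80.2·0.01 + 71.1·0.86 + 8.7·0.02 + 9.9·0.88 + 71.1·0.34
  = 0.802 + 61.146 + 0.174 + 8.712 + 24.174 = 95.008 m² sabins.
Treatment contributes 44.2·0.74 = 32.708 sabins.
New total A_after = 127.716 sabins.
NR = 10·log₁₀(127.716/95.008) = 1.3 dB.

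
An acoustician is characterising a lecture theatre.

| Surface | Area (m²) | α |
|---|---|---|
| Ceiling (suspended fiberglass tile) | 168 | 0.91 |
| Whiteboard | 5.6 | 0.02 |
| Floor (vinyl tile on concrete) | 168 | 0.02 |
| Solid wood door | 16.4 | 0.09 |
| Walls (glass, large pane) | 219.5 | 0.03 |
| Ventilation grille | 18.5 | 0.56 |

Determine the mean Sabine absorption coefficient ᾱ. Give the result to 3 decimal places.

0.293

Total surface area S = 596.0 m².
Weighted sum Σ Sα = 174.773.
ᾱ = A/S = 0.293.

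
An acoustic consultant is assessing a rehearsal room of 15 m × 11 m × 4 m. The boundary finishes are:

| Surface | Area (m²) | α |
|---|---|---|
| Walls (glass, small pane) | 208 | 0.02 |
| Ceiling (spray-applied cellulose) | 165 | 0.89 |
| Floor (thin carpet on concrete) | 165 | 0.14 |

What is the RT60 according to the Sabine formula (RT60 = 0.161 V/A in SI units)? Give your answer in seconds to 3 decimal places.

Summing Sᵢαᵢ: 4.160 + 146.850 + 23.100 → A = 174.110 sabins.
Room volume: 660 m³.
RT60 = 0.161 · V / A = 0.161 × 660 / 174.110 = 0.610 s.

0.610 sec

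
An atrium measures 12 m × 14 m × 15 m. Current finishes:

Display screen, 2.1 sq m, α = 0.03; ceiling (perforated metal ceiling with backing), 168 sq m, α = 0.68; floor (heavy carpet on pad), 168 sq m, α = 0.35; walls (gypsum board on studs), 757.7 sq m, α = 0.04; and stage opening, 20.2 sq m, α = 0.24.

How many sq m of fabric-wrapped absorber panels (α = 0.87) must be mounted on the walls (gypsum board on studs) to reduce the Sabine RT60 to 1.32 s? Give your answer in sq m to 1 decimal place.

119.4

Total absorption A₁ = 2.1×0.03 + 168×0.68 + 168×0.35 + 757.7×0.04 + 20.2×0.24
  = 0.063 + 114.240 + 58.800 + 30.308 + 4.848 = 208.259 sq m sabins.
Required A₂ = 0.161·2520/1.32 = 307.364 sabins.
Absorption to add: 307.364 − 208.259 = 99.105 sabins.
Each sq m of panel replacing the walls (gypsum board on studs) adds (0.87 − 0.04) = 0.83 sabins.
Area = ΔA/Δα = 99.105/0.83 = 119.4 sq m.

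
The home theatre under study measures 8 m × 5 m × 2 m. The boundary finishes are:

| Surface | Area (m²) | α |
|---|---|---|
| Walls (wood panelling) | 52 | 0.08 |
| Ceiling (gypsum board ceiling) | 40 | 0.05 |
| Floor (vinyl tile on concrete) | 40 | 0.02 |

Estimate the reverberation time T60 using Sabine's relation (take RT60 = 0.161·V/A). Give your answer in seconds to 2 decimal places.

1.85 s

A = Σ Sᵢαᵢ = 52·0.08 + 40·0.05 + 40·0.02 = 6.960 sabins.
Volume V = 8 × 5 × 2 = 80 m³.
RT60 = 0.161 · V / A = 0.161 × 80 / 6.960 = 1.85 s.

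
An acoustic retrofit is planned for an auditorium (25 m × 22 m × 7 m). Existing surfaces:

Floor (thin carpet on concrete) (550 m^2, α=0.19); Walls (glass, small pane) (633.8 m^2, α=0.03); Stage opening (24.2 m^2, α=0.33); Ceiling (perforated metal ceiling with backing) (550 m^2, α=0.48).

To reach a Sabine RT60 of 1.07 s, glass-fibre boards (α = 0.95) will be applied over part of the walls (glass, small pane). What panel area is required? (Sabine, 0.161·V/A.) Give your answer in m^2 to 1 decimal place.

Equivalent absorption area: A₁ = 550·0.19 + 633.8·0.03 + 24.2·0.33 + 550·0.48 = 395.500 m^2.
V = 3850 m³. Target absorption A₂ = 0.161 × 3850 / 1.07 = 579.299 sabins.
ΔA needed = 579.299 − 395.500 = 183.799 sabins.
Each m^2 of panel replacing the walls (glass, small pane) adds (0.95 − 0.03) = 0.92 sabins.
Area = ΔA/Δα = 183.799/0.92 = 199.8 m^2.

199.8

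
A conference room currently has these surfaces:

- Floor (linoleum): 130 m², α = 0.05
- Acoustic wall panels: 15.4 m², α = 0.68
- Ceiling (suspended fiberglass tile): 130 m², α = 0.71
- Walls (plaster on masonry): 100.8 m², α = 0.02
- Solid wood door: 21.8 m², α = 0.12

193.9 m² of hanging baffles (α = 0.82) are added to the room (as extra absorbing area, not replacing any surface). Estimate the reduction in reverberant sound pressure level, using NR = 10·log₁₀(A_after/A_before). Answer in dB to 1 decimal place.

A_before = Σ Sᵢαᵢ = 130·0.05 + 15.4·0.68 + 130·0.71 + 100.8·0.02 + 21.8·0.12 = 113.904 sabins.
Added absorption = 193.9 × 0.82 = 158.998 sabins.
New total A_after = 272.902 sabins.
Reduction = 10 log₁₀(A_after/A_before) = 10 log₁₀(2.3959) = 3.8 dB.

3.8 dB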